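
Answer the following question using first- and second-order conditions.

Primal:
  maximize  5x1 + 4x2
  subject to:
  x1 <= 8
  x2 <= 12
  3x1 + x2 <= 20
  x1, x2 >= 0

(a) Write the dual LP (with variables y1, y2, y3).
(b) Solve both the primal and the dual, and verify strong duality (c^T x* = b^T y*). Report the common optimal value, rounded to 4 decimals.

The standard primal-dual pair for 'max c^T x s.t. A x <= b, x >= 0' is:
  Dual:  min b^T y  s.t.  A^T y >= c,  y >= 0.

So the dual LP is:
  minimize  8y1 + 12y2 + 20y3
  subject to:
    y1 + 3y3 >= 5
    y2 + y3 >= 4
    y1, y2, y3 >= 0

Solving the primal: x* = (2.6667, 12).
  primal value c^T x* = 61.3333.
Solving the dual: y* = (0, 2.3333, 1.6667).
  dual value b^T y* = 61.3333.
Strong duality: c^T x* = b^T y*. Confirmed.

61.3333


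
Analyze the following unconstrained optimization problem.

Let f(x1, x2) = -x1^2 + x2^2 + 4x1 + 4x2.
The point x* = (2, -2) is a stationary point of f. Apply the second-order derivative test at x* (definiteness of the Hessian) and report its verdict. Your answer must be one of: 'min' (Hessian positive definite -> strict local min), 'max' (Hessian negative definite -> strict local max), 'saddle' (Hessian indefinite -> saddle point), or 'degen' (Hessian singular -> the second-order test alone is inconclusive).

Compute the Hessian H = grad^2 f:
  H = [[-2, 0], [0, 2]]
Verify stationarity: grad f(x*) = H x* + g = (0, 0).
Eigenvalues of H: -2, 2.
Eigenvalues have mixed signs, so H is indefinite -> x* is a saddle point.

saddle


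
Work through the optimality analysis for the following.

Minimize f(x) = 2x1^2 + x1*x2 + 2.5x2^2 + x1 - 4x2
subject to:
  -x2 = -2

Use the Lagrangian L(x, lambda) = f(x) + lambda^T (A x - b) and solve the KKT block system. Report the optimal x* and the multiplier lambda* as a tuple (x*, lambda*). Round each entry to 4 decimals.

Form the Lagrangian:
  L(x, lambda) = (1/2) x^T Q x + c^T x + lambda^T (A x - b)
Stationarity (grad_x L = 0): Q x + c + A^T lambda = 0.
Primal feasibility: A x = b.

This gives the KKT block system:
  [ Q   A^T ] [ x     ]   [-c ]
  [ A    0  ] [ lambda ] = [ b ]

Solving the linear system:
  x*      = (-0.75, 2)
  lambda* = (5.25)
  f(x*)   = 0.875

x* = (-0.75, 2), lambda* = (5.25)


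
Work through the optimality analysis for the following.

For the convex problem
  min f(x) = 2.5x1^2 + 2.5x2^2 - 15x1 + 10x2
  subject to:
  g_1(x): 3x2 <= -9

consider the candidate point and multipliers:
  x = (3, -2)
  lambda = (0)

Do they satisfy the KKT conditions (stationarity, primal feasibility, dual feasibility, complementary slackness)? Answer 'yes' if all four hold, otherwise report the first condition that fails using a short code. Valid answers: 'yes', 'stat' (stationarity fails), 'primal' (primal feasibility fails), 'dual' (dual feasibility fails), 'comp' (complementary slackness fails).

Gradient of f: grad f(x) = Q x + c = (0, 0)
Constraint values g_i(x) = a_i^T x - b_i:
  g_1((3, -2)) = 3
Stationarity residual: grad f(x) + sum_i lambda_i a_i = (0, 0)
  -> stationarity OK
Primal feasibility (all g_i <= 0): FAILS
Dual feasibility (all lambda_i >= 0): OK
Complementary slackness (lambda_i * g_i(x) = 0 for all i): OK

Verdict: the first failing condition is primal_feasibility -> primal.

primal


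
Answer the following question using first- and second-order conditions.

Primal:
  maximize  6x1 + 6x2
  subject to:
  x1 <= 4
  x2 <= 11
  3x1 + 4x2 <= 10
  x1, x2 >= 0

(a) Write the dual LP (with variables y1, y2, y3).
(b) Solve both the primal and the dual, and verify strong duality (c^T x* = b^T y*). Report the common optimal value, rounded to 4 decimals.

The standard primal-dual pair for 'max c^T x s.t. A x <= b, x >= 0' is:
  Dual:  min b^T y  s.t.  A^T y >= c,  y >= 0.

So the dual LP is:
  minimize  4y1 + 11y2 + 10y3
  subject to:
    y1 + 3y3 >= 6
    y2 + 4y3 >= 6
    y1, y2, y3 >= 0

Solving the primal: x* = (3.3333, 0).
  primal value c^T x* = 20.
Solving the dual: y* = (0, 0, 2).
  dual value b^T y* = 20.
Strong duality: c^T x* = b^T y*. Confirmed.

20


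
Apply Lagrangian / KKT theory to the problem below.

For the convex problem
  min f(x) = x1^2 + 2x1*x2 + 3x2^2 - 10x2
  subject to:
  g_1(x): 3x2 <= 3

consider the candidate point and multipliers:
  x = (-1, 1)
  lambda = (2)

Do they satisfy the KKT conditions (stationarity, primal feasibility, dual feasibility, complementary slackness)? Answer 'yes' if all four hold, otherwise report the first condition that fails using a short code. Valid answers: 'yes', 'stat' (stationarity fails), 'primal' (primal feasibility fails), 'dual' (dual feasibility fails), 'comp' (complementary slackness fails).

Gradient of f: grad f(x) = Q x + c = (0, -6)
Constraint values g_i(x) = a_i^T x - b_i:
  g_1((-1, 1)) = 0
Stationarity residual: grad f(x) + sum_i lambda_i a_i = (0, 0)
  -> stationarity OK
Primal feasibility (all g_i <= 0): OK
Dual feasibility (all lambda_i >= 0): OK
Complementary slackness (lambda_i * g_i(x) = 0 for all i): OK

Verdict: yes, KKT holds.

yes


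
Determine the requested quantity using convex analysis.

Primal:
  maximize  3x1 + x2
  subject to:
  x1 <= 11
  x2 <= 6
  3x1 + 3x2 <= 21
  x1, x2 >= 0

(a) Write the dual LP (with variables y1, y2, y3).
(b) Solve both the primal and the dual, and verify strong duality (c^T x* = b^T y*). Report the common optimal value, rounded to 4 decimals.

The standard primal-dual pair for 'max c^T x s.t. A x <= b, x >= 0' is:
  Dual:  min b^T y  s.t.  A^T y >= c,  y >= 0.

So the dual LP is:
  minimize  11y1 + 6y2 + 21y3
  subject to:
    y1 + 3y3 >= 3
    y2 + 3y3 >= 1
    y1, y2, y3 >= 0

Solving the primal: x* = (7, 0).
  primal value c^T x* = 21.
Solving the dual: y* = (0, 0, 1).
  dual value b^T y* = 21.
Strong duality: c^T x* = b^T y*. Confirmed.

21


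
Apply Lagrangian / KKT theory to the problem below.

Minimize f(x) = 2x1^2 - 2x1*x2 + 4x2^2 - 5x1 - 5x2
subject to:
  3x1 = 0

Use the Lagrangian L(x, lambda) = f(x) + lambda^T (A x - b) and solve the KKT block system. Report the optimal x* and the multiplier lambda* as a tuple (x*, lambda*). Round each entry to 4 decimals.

Form the Lagrangian:
  L(x, lambda) = (1/2) x^T Q x + c^T x + lambda^T (A x - b)
Stationarity (grad_x L = 0): Q x + c + A^T lambda = 0.
Primal feasibility: A x = b.

This gives the KKT block system:
  [ Q   A^T ] [ x     ]   [-c ]
  [ A    0  ] [ lambda ] = [ b ]

Solving the linear system:
  x*      = (0, 0.625)
  lambda* = (2.0833)
  f(x*)   = -1.5625

x* = (0, 0.625), lambda* = (2.0833)


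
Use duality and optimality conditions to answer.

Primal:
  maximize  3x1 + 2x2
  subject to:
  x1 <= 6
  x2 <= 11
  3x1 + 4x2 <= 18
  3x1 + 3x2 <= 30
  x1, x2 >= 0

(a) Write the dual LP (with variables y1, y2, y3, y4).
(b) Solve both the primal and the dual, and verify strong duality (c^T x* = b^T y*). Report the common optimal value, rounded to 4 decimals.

The standard primal-dual pair for 'max c^T x s.t. A x <= b, x >= 0' is:
  Dual:  min b^T y  s.t.  A^T y >= c,  y >= 0.

So the dual LP is:
  minimize  6y1 + 11y2 + 18y3 + 30y4
  subject to:
    y1 + 3y3 + 3y4 >= 3
    y2 + 4y3 + 3y4 >= 2
    y1, y2, y3, y4 >= 0

Solving the primal: x* = (6, 0).
  primal value c^T x* = 18.
Solving the dual: y* = (1.5, 0, 0.5, 0).
  dual value b^T y* = 18.
Strong duality: c^T x* = b^T y*. Confirmed.

18


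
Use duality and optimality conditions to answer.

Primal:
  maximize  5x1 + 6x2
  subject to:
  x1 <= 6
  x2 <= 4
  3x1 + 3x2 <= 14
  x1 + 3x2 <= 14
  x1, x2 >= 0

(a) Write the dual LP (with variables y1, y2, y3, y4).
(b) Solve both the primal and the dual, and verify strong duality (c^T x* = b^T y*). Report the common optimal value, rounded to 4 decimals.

The standard primal-dual pair for 'max c^T x s.t. A x <= b, x >= 0' is:
  Dual:  min b^T y  s.t.  A^T y >= c,  y >= 0.

So the dual LP is:
  minimize  6y1 + 4y2 + 14y3 + 14y4
  subject to:
    y1 + 3y3 + y4 >= 5
    y2 + 3y3 + 3y4 >= 6
    y1, y2, y3, y4 >= 0

Solving the primal: x* = (0.6667, 4).
  primal value c^T x* = 27.3333.
Solving the dual: y* = (0, 1, 1.6667, 0).
  dual value b^T y* = 27.3333.
Strong duality: c^T x* = b^T y*. Confirmed.

27.3333


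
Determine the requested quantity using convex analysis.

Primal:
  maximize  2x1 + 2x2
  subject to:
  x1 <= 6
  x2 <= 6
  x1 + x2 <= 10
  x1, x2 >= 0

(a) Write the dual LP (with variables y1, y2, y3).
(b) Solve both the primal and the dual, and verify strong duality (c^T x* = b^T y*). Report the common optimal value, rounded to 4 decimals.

The standard primal-dual pair for 'max c^T x s.t. A x <= b, x >= 0' is:
  Dual:  min b^T y  s.t.  A^T y >= c,  y >= 0.

So the dual LP is:
  minimize  6y1 + 6y2 + 10y3
  subject to:
    y1 + y3 >= 2
    y2 + y3 >= 2
    y1, y2, y3 >= 0

Solving the primal: x* = (4, 6).
  primal value c^T x* = 20.
Solving the dual: y* = (0, 0, 2).
  dual value b^T y* = 20.
Strong duality: c^T x* = b^T y*. Confirmed.

20


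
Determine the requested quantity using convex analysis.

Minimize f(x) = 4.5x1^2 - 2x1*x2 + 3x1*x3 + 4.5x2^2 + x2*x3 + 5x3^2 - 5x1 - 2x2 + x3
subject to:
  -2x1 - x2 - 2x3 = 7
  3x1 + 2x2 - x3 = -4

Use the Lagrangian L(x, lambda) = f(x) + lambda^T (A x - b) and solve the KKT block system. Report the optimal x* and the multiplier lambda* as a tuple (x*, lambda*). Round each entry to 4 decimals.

Form the Lagrangian:
  L(x, lambda) = (1/2) x^T Q x + c^T x + lambda^T (A x - b)
Stationarity (grad_x L = 0): Q x + c + A^T lambda = 0.
Primal feasibility: A x = b.

This gives the KKT block system:
  [ Q   A^T ] [ x     ]   [-c ]
  [ A    0  ] [ lambda ] = [ b ]

Solving the linear system:
  x*      = (-1.28, -0.9519, -1.744)
  lambda* = (-10.4431, -0.3459)
  f(x*)   = 39.139

x* = (-1.28, -0.9519, -1.744), lambda* = (-10.4431, -0.3459)


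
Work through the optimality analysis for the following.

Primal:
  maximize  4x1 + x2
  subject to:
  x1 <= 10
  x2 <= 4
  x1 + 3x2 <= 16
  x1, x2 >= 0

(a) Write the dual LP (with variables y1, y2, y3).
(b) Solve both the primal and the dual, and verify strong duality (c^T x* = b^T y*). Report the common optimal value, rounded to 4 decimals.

The standard primal-dual pair for 'max c^T x s.t. A x <= b, x >= 0' is:
  Dual:  min b^T y  s.t.  A^T y >= c,  y >= 0.

So the dual LP is:
  minimize  10y1 + 4y2 + 16y3
  subject to:
    y1 + y3 >= 4
    y2 + 3y3 >= 1
    y1, y2, y3 >= 0

Solving the primal: x* = (10, 2).
  primal value c^T x* = 42.
Solving the dual: y* = (3.6667, 0, 0.3333).
  dual value b^T y* = 42.
Strong duality: c^T x* = b^T y*. Confirmed.

42


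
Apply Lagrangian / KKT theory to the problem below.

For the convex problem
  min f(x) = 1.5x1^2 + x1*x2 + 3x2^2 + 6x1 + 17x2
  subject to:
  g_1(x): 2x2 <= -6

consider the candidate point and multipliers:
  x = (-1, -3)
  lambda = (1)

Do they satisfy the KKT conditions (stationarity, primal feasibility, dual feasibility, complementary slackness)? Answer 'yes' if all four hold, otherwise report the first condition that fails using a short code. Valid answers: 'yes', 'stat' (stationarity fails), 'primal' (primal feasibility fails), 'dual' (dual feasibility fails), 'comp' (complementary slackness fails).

Gradient of f: grad f(x) = Q x + c = (0, -2)
Constraint values g_i(x) = a_i^T x - b_i:
  g_1((-1, -3)) = 0
Stationarity residual: grad f(x) + sum_i lambda_i a_i = (0, 0)
  -> stationarity OK
Primal feasibility (all g_i <= 0): OK
Dual feasibility (all lambda_i >= 0): OK
Complementary slackness (lambda_i * g_i(x) = 0 for all i): OK

Verdict: yes, KKT holds.

yes


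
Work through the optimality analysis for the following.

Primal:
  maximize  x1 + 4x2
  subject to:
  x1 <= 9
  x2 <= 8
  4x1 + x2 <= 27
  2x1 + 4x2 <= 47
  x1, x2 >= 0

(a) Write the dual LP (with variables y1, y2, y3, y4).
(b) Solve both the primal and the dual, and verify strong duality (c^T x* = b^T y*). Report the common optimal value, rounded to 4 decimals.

The standard primal-dual pair for 'max c^T x s.t. A x <= b, x >= 0' is:
  Dual:  min b^T y  s.t.  A^T y >= c,  y >= 0.

So the dual LP is:
  minimize  9y1 + 8y2 + 27y3 + 47y4
  subject to:
    y1 + 4y3 + 2y4 >= 1
    y2 + y3 + 4y4 >= 4
    y1, y2, y3, y4 >= 0

Solving the primal: x* = (4.75, 8).
  primal value c^T x* = 36.75.
Solving the dual: y* = (0, 3.75, 0.25, 0).
  dual value b^T y* = 36.75.
Strong duality: c^T x* = b^T y*. Confirmed.

36.75


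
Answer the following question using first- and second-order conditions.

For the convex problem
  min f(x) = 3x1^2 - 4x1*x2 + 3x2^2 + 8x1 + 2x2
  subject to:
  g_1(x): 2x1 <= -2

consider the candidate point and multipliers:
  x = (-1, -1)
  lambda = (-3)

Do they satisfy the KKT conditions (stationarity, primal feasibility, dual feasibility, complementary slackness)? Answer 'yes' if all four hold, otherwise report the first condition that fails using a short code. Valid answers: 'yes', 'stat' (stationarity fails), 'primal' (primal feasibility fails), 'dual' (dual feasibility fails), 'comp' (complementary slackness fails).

Gradient of f: grad f(x) = Q x + c = (6, 0)
Constraint values g_i(x) = a_i^T x - b_i:
  g_1((-1, -1)) = 0
Stationarity residual: grad f(x) + sum_i lambda_i a_i = (0, 0)
  -> stationarity OK
Primal feasibility (all g_i <= 0): OK
Dual feasibility (all lambda_i >= 0): FAILS
Complementary slackness (lambda_i * g_i(x) = 0 for all i): OK

Verdict: the first failing condition is dual_feasibility -> dual.

dual


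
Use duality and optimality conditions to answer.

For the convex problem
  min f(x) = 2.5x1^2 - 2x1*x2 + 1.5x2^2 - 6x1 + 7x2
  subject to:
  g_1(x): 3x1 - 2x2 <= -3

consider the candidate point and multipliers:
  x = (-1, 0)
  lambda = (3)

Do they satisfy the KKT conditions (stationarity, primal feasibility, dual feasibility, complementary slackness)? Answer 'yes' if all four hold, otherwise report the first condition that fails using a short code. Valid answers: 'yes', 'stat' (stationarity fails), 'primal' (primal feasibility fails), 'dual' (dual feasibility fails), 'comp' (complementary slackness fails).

Gradient of f: grad f(x) = Q x + c = (-11, 9)
Constraint values g_i(x) = a_i^T x - b_i:
  g_1((-1, 0)) = 0
Stationarity residual: grad f(x) + sum_i lambda_i a_i = (-2, 3)
  -> stationarity FAILS
Primal feasibility (all g_i <= 0): OK
Dual feasibility (all lambda_i >= 0): OK
Complementary slackness (lambda_i * g_i(x) = 0 for all i): OK

Verdict: the first failing condition is stationarity -> stat.

stat


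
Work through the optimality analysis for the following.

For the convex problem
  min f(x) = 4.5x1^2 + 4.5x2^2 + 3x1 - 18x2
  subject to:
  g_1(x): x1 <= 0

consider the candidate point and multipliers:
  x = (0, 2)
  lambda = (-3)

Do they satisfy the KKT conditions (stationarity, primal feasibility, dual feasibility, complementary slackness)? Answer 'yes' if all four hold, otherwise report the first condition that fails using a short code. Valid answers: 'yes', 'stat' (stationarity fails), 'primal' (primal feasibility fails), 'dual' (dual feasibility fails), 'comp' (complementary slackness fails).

Gradient of f: grad f(x) = Q x + c = (3, 0)
Constraint values g_i(x) = a_i^T x - b_i:
  g_1((0, 2)) = 0
Stationarity residual: grad f(x) + sum_i lambda_i a_i = (0, 0)
  -> stationarity OK
Primal feasibility (all g_i <= 0): OK
Dual feasibility (all lambda_i >= 0): FAILS
Complementary slackness (lambda_i * g_i(x) = 0 for all i): OK

Verdict: the first failing condition is dual_feasibility -> dual.

dual


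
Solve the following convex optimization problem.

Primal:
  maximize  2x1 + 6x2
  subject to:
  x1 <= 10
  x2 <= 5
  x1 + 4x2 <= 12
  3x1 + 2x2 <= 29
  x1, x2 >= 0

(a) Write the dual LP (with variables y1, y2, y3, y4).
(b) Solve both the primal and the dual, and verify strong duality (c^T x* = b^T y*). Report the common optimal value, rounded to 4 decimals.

The standard primal-dual pair for 'max c^T x s.t. A x <= b, x >= 0' is:
  Dual:  min b^T y  s.t.  A^T y >= c,  y >= 0.

So the dual LP is:
  minimize  10y1 + 5y2 + 12y3 + 29y4
  subject to:
    y1 + y3 + 3y4 >= 2
    y2 + 4y3 + 2y4 >= 6
    y1, y2, y3, y4 >= 0

Solving the primal: x* = (9.2, 0.7).
  primal value c^T x* = 22.6.
Solving the dual: y* = (0, 0, 1.4, 0.2).
  dual value b^T y* = 22.6.
Strong duality: c^T x* = b^T y*. Confirmed.

22.6


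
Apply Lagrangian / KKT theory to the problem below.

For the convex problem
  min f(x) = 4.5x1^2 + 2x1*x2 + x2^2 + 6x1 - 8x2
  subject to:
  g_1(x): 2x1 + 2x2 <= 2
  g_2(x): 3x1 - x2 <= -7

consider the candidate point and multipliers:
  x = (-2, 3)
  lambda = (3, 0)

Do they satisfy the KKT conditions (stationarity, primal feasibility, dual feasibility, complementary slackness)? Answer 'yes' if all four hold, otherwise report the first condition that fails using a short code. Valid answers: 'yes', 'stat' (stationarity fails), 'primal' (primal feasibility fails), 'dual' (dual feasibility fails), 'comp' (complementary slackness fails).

Gradient of f: grad f(x) = Q x + c = (-6, -6)
Constraint values g_i(x) = a_i^T x - b_i:
  g_1((-2, 3)) = 0
  g_2((-2, 3)) = -2
Stationarity residual: grad f(x) + sum_i lambda_i a_i = (0, 0)
  -> stationarity OK
Primal feasibility (all g_i <= 0): OK
Dual feasibility (all lambda_i >= 0): OK
Complementary slackness (lambda_i * g_i(x) = 0 for all i): OK

Verdict: yes, KKT holds.

yes


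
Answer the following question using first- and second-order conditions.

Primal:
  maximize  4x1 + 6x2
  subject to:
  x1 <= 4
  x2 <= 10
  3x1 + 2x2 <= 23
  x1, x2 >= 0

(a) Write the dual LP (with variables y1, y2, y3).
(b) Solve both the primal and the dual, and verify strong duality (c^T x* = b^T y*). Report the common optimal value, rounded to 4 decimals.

The standard primal-dual pair for 'max c^T x s.t. A x <= b, x >= 0' is:
  Dual:  min b^T y  s.t.  A^T y >= c,  y >= 0.

So the dual LP is:
  minimize  4y1 + 10y2 + 23y3
  subject to:
    y1 + 3y3 >= 4
    y2 + 2y3 >= 6
    y1, y2, y3 >= 0

Solving the primal: x* = (1, 10).
  primal value c^T x* = 64.
Solving the dual: y* = (0, 3.3333, 1.3333).
  dual value b^T y* = 64.
Strong duality: c^T x* = b^T y*. Confirmed.

64


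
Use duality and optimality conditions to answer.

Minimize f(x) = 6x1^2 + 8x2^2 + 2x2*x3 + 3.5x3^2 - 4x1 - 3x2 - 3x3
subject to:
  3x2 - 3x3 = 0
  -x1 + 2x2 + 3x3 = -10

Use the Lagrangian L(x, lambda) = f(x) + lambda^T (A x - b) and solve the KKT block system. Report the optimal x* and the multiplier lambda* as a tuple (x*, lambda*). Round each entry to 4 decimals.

Form the Lagrangian:
  L(x, lambda) = (1/2) x^T Q x + c^T x + lambda^T (A x - b)
Stationarity (grad_x L = 0): Q x + c + A^T lambda = 0.
Primal feasibility: A x = b.

This gives the KKT block system:
  [ Q   A^T ] [ x     ]   [-c ]
  [ A    0  ] [ lambda ] = [ b ]

Solving the linear system:
  x*      = (1.2232, -1.7554, -1.7554)
  lambda* = (4.4128, 10.6789)
  f(x*)   = 56.2141

x* = (1.2232, -1.7554, -1.7554), lambda* = (4.4128, 10.6789)


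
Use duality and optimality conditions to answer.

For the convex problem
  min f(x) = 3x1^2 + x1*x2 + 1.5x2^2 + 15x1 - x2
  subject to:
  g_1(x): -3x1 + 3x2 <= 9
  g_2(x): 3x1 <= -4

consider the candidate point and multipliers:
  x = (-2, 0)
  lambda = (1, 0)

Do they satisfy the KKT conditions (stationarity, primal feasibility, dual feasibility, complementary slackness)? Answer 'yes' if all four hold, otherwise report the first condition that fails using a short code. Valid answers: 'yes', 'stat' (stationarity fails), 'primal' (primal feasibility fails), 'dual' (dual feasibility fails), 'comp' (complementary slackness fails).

Gradient of f: grad f(x) = Q x + c = (3, -3)
Constraint values g_i(x) = a_i^T x - b_i:
  g_1((-2, 0)) = -3
  g_2((-2, 0)) = -2
Stationarity residual: grad f(x) + sum_i lambda_i a_i = (0, 0)
  -> stationarity OK
Primal feasibility (all g_i <= 0): OK
Dual feasibility (all lambda_i >= 0): OK
Complementary slackness (lambda_i * g_i(x) = 0 for all i): FAILS

Verdict: the first failing condition is complementary_slackness -> comp.

comp


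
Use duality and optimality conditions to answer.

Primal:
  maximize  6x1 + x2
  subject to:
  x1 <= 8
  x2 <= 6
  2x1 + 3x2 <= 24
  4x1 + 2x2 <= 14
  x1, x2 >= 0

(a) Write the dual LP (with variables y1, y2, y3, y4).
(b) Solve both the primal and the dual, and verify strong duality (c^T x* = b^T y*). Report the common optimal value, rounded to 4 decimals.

The standard primal-dual pair for 'max c^T x s.t. A x <= b, x >= 0' is:
  Dual:  min b^T y  s.t.  A^T y >= c,  y >= 0.

So the dual LP is:
  minimize  8y1 + 6y2 + 24y3 + 14y4
  subject to:
    y1 + 2y3 + 4y4 >= 6
    y2 + 3y3 + 2y4 >= 1
    y1, y2, y3, y4 >= 0

Solving the primal: x* = (3.5, 0).
  primal value c^T x* = 21.
Solving the dual: y* = (0, 0, 0, 1.5).
  dual value b^T y* = 21.
Strong duality: c^T x* = b^T y*. Confirmed.

21


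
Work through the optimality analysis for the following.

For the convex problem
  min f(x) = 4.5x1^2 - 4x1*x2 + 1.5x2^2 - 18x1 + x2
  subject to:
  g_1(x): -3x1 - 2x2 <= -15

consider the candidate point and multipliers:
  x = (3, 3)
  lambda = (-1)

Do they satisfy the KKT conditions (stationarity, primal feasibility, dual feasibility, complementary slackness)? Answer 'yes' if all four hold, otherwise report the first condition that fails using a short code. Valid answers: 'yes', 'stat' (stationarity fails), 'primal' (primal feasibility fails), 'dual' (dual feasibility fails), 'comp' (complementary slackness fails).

Gradient of f: grad f(x) = Q x + c = (-3, -2)
Constraint values g_i(x) = a_i^T x - b_i:
  g_1((3, 3)) = 0
Stationarity residual: grad f(x) + sum_i lambda_i a_i = (0, 0)
  -> stationarity OK
Primal feasibility (all g_i <= 0): OK
Dual feasibility (all lambda_i >= 0): FAILS
Complementary slackness (lambda_i * g_i(x) = 0 for all i): OK

Verdict: the first failing condition is dual_feasibility -> dual.

dual


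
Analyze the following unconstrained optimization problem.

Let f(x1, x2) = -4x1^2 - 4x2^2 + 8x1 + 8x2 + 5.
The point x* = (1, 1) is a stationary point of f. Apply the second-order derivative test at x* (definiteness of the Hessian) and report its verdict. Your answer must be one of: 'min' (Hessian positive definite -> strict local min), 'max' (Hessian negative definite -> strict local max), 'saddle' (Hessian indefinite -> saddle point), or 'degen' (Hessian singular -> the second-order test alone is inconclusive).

Compute the Hessian H = grad^2 f:
  H = [[-8, 0], [0, -8]]
Verify stationarity: grad f(x*) = H x* + g = (0, 0).
Eigenvalues of H: -8, -8.
Both eigenvalues < 0, so H is negative definite -> x* is a strict local max.

max


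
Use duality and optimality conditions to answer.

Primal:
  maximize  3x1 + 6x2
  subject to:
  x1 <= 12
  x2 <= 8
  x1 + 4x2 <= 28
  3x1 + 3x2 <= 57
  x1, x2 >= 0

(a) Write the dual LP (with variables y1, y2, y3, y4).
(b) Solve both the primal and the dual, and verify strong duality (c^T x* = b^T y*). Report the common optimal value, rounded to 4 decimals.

The standard primal-dual pair for 'max c^T x s.t. A x <= b, x >= 0' is:
  Dual:  min b^T y  s.t.  A^T y >= c,  y >= 0.

So the dual LP is:
  minimize  12y1 + 8y2 + 28y3 + 57y4
  subject to:
    y1 + y3 + 3y4 >= 3
    y2 + 4y3 + 3y4 >= 6
    y1, y2, y3, y4 >= 0

Solving the primal: x* = (12, 4).
  primal value c^T x* = 60.
Solving the dual: y* = (1.5, 0, 1.5, 0).
  dual value b^T y* = 60.
Strong duality: c^T x* = b^T y*. Confirmed.

60


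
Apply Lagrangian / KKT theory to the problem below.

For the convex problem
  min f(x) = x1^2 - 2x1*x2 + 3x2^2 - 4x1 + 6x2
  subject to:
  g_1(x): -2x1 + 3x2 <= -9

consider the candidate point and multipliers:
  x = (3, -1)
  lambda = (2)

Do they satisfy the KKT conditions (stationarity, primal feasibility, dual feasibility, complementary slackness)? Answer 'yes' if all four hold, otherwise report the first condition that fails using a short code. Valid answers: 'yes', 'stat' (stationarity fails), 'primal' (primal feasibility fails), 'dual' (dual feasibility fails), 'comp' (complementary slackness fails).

Gradient of f: grad f(x) = Q x + c = (4, -6)
Constraint values g_i(x) = a_i^T x - b_i:
  g_1((3, -1)) = 0
Stationarity residual: grad f(x) + sum_i lambda_i a_i = (0, 0)
  -> stationarity OK
Primal feasibility (all g_i <= 0): OK
Dual feasibility (all lambda_i >= 0): OK
Complementary slackness (lambda_i * g_i(x) = 0 for all i): OK

Verdict: yes, KKT holds.

yes


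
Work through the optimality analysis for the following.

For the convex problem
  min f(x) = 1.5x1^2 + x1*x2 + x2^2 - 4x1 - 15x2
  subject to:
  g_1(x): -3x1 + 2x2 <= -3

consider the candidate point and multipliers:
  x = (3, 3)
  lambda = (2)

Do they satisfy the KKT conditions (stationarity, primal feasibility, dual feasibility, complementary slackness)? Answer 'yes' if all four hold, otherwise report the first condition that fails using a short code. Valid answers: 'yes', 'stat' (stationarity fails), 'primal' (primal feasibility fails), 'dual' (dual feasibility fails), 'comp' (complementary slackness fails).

Gradient of f: grad f(x) = Q x + c = (8, -6)
Constraint values g_i(x) = a_i^T x - b_i:
  g_1((3, 3)) = 0
Stationarity residual: grad f(x) + sum_i lambda_i a_i = (2, -2)
  -> stationarity FAILS
Primal feasibility (all g_i <= 0): OK
Dual feasibility (all lambda_i >= 0): OK
Complementary slackness (lambda_i * g_i(x) = 0 for all i): OK

Verdict: the first failing condition is stationarity -> stat.

stat


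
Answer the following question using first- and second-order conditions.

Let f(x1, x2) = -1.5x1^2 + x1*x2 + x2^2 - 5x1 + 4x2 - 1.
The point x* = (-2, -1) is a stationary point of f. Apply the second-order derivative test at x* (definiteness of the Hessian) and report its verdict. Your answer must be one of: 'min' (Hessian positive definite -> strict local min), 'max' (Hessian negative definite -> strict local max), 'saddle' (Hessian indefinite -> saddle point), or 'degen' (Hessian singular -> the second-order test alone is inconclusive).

Compute the Hessian H = grad^2 f:
  H = [[-3, 1], [1, 2]]
Verify stationarity: grad f(x*) = H x* + g = (0, 0).
Eigenvalues of H: -3.1926, 2.1926.
Eigenvalues have mixed signs, so H is indefinite -> x* is a saddle point.

saddle


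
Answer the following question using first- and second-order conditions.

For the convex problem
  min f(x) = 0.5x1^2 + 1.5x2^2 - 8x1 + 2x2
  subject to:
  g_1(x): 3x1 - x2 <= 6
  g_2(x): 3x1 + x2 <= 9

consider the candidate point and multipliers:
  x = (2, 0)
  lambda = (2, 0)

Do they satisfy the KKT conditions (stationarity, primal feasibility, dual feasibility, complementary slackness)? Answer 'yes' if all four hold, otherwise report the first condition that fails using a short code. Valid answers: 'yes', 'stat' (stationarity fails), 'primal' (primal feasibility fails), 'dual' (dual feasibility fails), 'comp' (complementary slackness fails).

Gradient of f: grad f(x) = Q x + c = (-6, 2)
Constraint values g_i(x) = a_i^T x - b_i:
  g_1((2, 0)) = 0
  g_2((2, 0)) = -3
Stationarity residual: grad f(x) + sum_i lambda_i a_i = (0, 0)
  -> stationarity OK
Primal feasibility (all g_i <= 0): OK
Dual feasibility (all lambda_i >= 0): OK
Complementary slackness (lambda_i * g_i(x) = 0 for all i): OK

Verdict: yes, KKT holds.

yes


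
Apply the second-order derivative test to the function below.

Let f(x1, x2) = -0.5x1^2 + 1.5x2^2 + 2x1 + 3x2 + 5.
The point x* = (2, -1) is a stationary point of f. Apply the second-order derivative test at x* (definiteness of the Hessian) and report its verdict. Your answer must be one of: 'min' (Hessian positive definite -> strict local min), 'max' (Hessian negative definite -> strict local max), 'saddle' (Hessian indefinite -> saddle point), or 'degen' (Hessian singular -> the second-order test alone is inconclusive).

Compute the Hessian H = grad^2 f:
  H = [[-1, 0], [0, 3]]
Verify stationarity: grad f(x*) = H x* + g = (0, 0).
Eigenvalues of H: -1, 3.
Eigenvalues have mixed signs, so H is indefinite -> x* is a saddle point.

saddle


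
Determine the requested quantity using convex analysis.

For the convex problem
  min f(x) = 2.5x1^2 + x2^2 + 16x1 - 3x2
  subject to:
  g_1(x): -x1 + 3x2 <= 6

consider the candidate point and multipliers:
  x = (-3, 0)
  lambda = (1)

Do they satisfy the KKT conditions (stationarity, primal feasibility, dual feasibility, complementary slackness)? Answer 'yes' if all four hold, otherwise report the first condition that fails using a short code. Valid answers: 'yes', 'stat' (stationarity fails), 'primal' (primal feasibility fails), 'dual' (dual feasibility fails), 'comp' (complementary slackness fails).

Gradient of f: grad f(x) = Q x + c = (1, -3)
Constraint values g_i(x) = a_i^T x - b_i:
  g_1((-3, 0)) = -3
Stationarity residual: grad f(x) + sum_i lambda_i a_i = (0, 0)
  -> stationarity OK
Primal feasibility (all g_i <= 0): OK
Dual feasibility (all lambda_i >= 0): OK
Complementary slackness (lambda_i * g_i(x) = 0 for all i): FAILS

Verdict: the first failing condition is complementary_slackness -> comp.

comp


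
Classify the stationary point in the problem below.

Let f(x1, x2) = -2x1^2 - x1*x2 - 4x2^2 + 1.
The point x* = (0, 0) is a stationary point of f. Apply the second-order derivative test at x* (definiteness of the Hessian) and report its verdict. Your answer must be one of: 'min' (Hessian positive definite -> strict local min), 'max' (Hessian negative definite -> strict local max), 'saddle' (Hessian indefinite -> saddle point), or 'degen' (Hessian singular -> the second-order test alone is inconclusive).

Compute the Hessian H = grad^2 f:
  H = [[-4, -1], [-1, -8]]
Verify stationarity: grad f(x*) = H x* + g = (0, 0).
Eigenvalues of H: -8.2361, -3.7639.
Both eigenvalues < 0, so H is negative definite -> x* is a strict local max.

max


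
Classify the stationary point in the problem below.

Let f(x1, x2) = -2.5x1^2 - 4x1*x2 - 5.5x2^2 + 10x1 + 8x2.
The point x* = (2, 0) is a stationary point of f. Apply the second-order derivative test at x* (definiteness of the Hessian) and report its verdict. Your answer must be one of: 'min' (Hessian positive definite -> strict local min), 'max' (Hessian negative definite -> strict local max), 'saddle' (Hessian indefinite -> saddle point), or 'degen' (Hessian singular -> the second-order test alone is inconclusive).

Compute the Hessian H = grad^2 f:
  H = [[-5, -4], [-4, -11]]
Verify stationarity: grad f(x*) = H x* + g = (0, 0).
Eigenvalues of H: -13, -3.
Both eigenvalues < 0, so H is negative definite -> x* is a strict local max.

max


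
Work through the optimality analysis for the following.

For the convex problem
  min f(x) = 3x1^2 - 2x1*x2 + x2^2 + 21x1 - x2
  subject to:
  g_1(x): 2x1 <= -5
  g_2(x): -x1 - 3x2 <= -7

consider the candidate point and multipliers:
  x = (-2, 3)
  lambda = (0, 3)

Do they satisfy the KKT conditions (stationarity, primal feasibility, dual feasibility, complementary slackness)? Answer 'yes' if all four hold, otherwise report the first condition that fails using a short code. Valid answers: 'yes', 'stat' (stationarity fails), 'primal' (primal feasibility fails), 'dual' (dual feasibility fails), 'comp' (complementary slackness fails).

Gradient of f: grad f(x) = Q x + c = (3, 9)
Constraint values g_i(x) = a_i^T x - b_i:
  g_1((-2, 3)) = 1
  g_2((-2, 3)) = 0
Stationarity residual: grad f(x) + sum_i lambda_i a_i = (0, 0)
  -> stationarity OK
Primal feasibility (all g_i <= 0): FAILS
Dual feasibility (all lambda_i >= 0): OK
Complementary slackness (lambda_i * g_i(x) = 0 for all i): OK

Verdict: the first failing condition is primal_feasibility -> primal.

primal


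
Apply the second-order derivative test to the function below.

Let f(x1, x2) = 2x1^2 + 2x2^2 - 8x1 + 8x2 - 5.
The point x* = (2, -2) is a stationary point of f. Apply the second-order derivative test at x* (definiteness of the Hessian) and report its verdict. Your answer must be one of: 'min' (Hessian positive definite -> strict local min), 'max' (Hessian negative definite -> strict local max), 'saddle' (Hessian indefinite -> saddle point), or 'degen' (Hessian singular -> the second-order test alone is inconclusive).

Compute the Hessian H = grad^2 f:
  H = [[4, 0], [0, 4]]
Verify stationarity: grad f(x*) = H x* + g = (0, 0).
Eigenvalues of H: 4, 4.
Both eigenvalues > 0, so H is positive definite -> x* is a strict local min.

min


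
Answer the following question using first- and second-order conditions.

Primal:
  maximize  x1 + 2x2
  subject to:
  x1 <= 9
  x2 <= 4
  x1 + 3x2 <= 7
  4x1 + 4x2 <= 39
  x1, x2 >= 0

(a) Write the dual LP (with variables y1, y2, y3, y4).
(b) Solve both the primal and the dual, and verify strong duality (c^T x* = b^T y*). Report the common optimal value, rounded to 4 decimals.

The standard primal-dual pair for 'max c^T x s.t. A x <= b, x >= 0' is:
  Dual:  min b^T y  s.t.  A^T y >= c,  y >= 0.

So the dual LP is:
  minimize  9y1 + 4y2 + 7y3 + 39y4
  subject to:
    y1 + y3 + 4y4 >= 1
    y2 + 3y3 + 4y4 >= 2
    y1, y2, y3, y4 >= 0

Solving the primal: x* = (7, 0).
  primal value c^T x* = 7.
Solving the dual: y* = (0, 0, 1, 0).
  dual value b^T y* = 7.
Strong duality: c^T x* = b^T y*. Confirmed.

7


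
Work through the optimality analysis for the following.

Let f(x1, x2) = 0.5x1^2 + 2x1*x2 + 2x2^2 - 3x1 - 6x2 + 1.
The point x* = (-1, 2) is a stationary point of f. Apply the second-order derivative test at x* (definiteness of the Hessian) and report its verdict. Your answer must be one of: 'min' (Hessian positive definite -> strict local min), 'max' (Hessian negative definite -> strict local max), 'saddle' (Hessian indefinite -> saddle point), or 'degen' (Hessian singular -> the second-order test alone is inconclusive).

Compute the Hessian H = grad^2 f:
  H = [[1, 2], [2, 4]]
Verify stationarity: grad f(x*) = H x* + g = (0, 0).
Eigenvalues of H: 0, 5.
H has a zero eigenvalue (singular; positive semidefinite but not definite), so H is neither positive definite, negative definite, nor indefinite. The second-order test alone is inconclusive -> degen.
(Indeed, f is constant along the null direction of H through x*, so x* is not a strict local extremum.)

degen


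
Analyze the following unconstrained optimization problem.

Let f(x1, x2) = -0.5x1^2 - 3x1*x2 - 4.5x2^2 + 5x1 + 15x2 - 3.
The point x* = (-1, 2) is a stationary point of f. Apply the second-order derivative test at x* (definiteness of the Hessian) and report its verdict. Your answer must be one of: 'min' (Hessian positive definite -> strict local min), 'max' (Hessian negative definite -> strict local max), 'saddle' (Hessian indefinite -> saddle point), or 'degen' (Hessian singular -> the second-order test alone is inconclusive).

Compute the Hessian H = grad^2 f:
  H = [[-1, -3], [-3, -9]]
Verify stationarity: grad f(x*) = H x* + g = (0, 0).
Eigenvalues of H: -10, 0.
H has a zero eigenvalue (singular; negative semidefinite but not definite), so H is neither positive definite, negative definite, nor indefinite. The second-order test alone is inconclusive -> degen.
(Indeed, f is constant along the null direction of H through x*, so x* is not a strict local extremum.)

degen


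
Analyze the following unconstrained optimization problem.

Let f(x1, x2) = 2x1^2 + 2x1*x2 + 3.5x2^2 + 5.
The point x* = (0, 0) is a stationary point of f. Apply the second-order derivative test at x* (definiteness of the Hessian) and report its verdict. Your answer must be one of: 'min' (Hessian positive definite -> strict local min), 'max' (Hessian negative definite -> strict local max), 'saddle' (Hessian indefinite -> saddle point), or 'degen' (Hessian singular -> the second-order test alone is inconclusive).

Compute the Hessian H = grad^2 f:
  H = [[4, 2], [2, 7]]
Verify stationarity: grad f(x*) = H x* + g = (0, 0).
Eigenvalues of H: 3, 8.
Both eigenvalues > 0, so H is positive definite -> x* is a strict local min.

min


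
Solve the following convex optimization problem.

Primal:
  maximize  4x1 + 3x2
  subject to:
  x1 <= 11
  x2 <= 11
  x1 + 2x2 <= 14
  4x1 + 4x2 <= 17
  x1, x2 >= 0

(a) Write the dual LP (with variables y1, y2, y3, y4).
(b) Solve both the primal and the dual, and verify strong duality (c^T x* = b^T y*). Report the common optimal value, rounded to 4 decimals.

The standard primal-dual pair for 'max c^T x s.t. A x <= b, x >= 0' is:
  Dual:  min b^T y  s.t.  A^T y >= c,  y >= 0.

So the dual LP is:
  minimize  11y1 + 11y2 + 14y3 + 17y4
  subject to:
    y1 + y3 + 4y4 >= 4
    y2 + 2y3 + 4y4 >= 3
    y1, y2, y3, y4 >= 0

Solving the primal: x* = (4.25, 0).
  primal value c^T x* = 17.
Solving the dual: y* = (0, 0, 0, 1).
  dual value b^T y* = 17.
Strong duality: c^T x* = b^T y*. Confirmed.

17


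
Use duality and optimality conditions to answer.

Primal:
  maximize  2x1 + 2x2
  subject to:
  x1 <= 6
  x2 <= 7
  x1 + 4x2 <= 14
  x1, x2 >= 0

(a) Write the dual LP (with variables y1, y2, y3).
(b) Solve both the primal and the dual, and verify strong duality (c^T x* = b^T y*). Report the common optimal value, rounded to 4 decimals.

The standard primal-dual pair for 'max c^T x s.t. A x <= b, x >= 0' is:
  Dual:  min b^T y  s.t.  A^T y >= c,  y >= 0.

So the dual LP is:
  minimize  6y1 + 7y2 + 14y3
  subject to:
    y1 + y3 >= 2
    y2 + 4y3 >= 2
    y1, y2, y3 >= 0

Solving the primal: x* = (6, 2).
  primal value c^T x* = 16.
Solving the dual: y* = (1.5, 0, 0.5).
  dual value b^T y* = 16.
Strong duality: c^T x* = b^T y*. Confirmed.

16


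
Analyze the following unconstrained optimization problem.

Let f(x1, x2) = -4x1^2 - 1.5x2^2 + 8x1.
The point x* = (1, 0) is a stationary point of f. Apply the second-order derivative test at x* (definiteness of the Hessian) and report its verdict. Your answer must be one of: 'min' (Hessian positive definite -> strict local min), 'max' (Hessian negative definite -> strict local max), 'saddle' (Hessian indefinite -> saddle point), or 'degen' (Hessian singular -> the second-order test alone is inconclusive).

Compute the Hessian H = grad^2 f:
  H = [[-8, 0], [0, -3]]
Verify stationarity: grad f(x*) = H x* + g = (0, 0).
Eigenvalues of H: -8, -3.
Both eigenvalues < 0, so H is negative definite -> x* is a strict local max.

max


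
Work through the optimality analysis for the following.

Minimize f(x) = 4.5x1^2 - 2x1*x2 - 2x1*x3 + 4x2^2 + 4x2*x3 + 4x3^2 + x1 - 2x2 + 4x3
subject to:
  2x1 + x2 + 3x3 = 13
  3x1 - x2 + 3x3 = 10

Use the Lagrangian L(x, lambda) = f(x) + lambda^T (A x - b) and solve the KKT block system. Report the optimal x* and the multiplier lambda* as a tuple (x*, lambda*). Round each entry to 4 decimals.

Form the Lagrangian:
  L(x, lambda) = (1/2) x^T Q x + c^T x + lambda^T (A x - b)
Stationarity (grad_x L = 0): Q x + c + A^T lambda = 0.
Primal feasibility: A x = b.

This gives the KKT block system:
  [ Q   A^T ] [ x     ]   [-c ]
  [ A    0  ] [ lambda ] = [ b ]

Solving the linear system:
  x*      = (2.1221, 2.5611, 2.0649)
  lambda* = (-15.6718, 6.8321)
  f(x*)   = 70.3359

x* = (2.1221, 2.5611, 2.0649), lambda* = (-15.6718, 6.8321)


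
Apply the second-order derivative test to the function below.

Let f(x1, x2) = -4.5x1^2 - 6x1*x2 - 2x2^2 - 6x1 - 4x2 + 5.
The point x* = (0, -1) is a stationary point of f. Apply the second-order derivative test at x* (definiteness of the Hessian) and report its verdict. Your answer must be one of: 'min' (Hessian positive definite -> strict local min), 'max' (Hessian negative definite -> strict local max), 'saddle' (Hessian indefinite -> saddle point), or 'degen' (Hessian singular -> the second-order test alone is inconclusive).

Compute the Hessian H = grad^2 f:
  H = [[-9, -6], [-6, -4]]
Verify stationarity: grad f(x*) = H x* + g = (0, 0).
Eigenvalues of H: -13, 0.
H has a zero eigenvalue (singular; negative semidefinite but not definite), so H is neither positive definite, negative definite, nor indefinite. The second-order test alone is inconclusive -> degen.
(Indeed, f is constant along the null direction of H through x*, so x* is not a strict local extremum.)

degen


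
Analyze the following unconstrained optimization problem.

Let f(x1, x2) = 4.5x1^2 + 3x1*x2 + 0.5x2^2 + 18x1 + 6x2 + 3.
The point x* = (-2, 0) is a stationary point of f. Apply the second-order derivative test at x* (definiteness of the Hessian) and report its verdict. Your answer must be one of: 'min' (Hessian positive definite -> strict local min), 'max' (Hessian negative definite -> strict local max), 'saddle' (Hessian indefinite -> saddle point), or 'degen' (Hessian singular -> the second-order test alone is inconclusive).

Compute the Hessian H = grad^2 f:
  H = [[9, 3], [3, 1]]
Verify stationarity: grad f(x*) = H x* + g = (0, 0).
Eigenvalues of H: 0, 10.
H has a zero eigenvalue (singular; positive semidefinite but not definite), so H is neither positive definite, negative definite, nor indefinite. The second-order test alone is inconclusive -> degen.
(Indeed, f is constant along the null direction of H through x*, so x* is not a strict local extremum.)

degen
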